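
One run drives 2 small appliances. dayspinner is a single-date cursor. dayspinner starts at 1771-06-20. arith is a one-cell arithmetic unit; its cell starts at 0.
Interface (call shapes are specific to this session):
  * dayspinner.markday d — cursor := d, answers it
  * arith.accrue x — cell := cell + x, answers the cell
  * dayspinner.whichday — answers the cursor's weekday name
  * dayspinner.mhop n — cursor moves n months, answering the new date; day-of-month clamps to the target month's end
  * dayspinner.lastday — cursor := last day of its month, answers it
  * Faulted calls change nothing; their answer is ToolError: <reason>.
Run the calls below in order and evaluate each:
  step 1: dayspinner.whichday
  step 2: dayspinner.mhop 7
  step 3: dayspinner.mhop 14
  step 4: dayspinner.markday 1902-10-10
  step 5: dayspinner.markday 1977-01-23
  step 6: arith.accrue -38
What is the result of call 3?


Answer: 1773-03-20

Derivation:
I run dayspinner.whichday(), and observe Thursday.
I invoke dayspinner.mhop(n='7'), and get 1772-01-20.
I use dayspinner.mhop(n='14'): 1773-03-20.
Using dayspinner.markday(d='1902-10-10'), giving 1902-10-10.
Now I run dayspinner.markday(d='1977-01-23'), and observe 1977-01-23.
I try arith.accrue(x='-38'), → -38.


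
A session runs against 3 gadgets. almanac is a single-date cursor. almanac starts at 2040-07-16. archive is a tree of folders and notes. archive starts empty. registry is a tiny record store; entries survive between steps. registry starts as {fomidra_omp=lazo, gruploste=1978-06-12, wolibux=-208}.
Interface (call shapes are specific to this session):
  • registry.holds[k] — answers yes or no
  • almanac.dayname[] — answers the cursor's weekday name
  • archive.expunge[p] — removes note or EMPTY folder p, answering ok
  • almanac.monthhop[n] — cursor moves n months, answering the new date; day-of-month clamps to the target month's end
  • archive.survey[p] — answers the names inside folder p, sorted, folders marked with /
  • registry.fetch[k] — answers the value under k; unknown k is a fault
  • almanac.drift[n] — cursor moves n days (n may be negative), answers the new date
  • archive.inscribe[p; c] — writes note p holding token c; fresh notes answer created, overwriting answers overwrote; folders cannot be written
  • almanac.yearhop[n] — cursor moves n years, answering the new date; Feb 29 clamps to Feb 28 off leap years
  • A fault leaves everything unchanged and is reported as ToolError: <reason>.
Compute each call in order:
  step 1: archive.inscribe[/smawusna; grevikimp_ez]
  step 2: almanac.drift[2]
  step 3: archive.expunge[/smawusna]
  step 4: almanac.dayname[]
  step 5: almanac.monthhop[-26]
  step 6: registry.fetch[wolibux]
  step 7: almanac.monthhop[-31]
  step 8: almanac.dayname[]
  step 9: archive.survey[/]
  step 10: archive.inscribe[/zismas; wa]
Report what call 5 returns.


! inscribe(p=/smawusna, c=grevikimp_ez) => created
! drift(n=2) => 2040-07-18
! expunge(p=/smawusna) => ok
! dayname() => Wednesday
! monthhop(n=-26) => 2038-05-18
! fetch(k=wolibux) => -208
! monthhop(n=-31) => 2035-10-18
! dayname() => Thursday
! survey(p=/) => []
! inscribe(p=/zismas, c=wa) => created

Answer: 2038-05-18


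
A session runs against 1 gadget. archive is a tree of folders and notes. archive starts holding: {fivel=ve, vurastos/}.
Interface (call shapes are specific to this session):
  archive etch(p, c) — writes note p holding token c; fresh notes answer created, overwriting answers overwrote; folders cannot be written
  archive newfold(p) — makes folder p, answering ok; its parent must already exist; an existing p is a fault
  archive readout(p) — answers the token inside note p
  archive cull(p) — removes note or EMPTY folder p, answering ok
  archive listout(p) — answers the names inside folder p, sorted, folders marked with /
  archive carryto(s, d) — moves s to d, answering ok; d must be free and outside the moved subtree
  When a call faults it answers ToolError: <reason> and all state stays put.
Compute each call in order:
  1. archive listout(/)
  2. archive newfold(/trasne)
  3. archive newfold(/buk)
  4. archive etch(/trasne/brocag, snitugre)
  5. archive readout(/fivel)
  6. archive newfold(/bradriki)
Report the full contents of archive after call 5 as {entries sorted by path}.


>>> archive listout p→/
= [fivel, vurastos/]
>>> archive newfold p→/trasne
= ok
>>> archive newfold p→/buk
= ok
>>> archive etch p→/trasne/brocag c→snitugre
= created
>>> archive readout p→/fivel
= ve
>>> archive newfold p→/bradriki
= ok

Answer: {buk/, fivel=ve, trasne/, trasne/brocag=snitugre, vurastos/}


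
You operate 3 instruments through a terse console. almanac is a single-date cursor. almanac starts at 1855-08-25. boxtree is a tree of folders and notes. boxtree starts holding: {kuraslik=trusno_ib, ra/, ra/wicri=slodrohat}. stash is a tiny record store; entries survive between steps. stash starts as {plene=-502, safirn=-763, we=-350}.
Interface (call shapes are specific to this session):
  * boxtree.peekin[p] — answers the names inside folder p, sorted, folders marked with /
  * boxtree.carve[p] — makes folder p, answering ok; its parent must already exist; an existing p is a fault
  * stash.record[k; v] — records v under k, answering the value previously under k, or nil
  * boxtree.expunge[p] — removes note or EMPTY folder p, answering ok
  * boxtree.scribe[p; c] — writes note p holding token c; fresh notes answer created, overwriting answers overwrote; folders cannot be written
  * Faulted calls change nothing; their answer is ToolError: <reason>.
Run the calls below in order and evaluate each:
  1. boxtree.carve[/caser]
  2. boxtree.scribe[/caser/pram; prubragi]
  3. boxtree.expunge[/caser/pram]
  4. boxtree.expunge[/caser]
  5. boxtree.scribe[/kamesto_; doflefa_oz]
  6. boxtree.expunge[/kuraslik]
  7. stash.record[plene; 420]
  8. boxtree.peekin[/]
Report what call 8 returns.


Answer: [kamesto_, ra/]

Derivation:
Then boxtree.carve passing p: /caser, → ok.
Using boxtree.scribe passing p: /caser/pram, c: prubragi, giving created.
Using boxtree.expunge passing p: /caser/pram: ok.
I invoke boxtree.expunge passing p: /caser, giving ok.
Calling boxtree.scribe passing p: /kamesto_, c: doflefa_oz, and see created.
I try boxtree.expunge passing p: /kuraslik, → ok.
I use stash.record passing k: plene, v: 420, and get -502.
I call boxtree.peekin passing p: /, → [kamesto_, ra/].


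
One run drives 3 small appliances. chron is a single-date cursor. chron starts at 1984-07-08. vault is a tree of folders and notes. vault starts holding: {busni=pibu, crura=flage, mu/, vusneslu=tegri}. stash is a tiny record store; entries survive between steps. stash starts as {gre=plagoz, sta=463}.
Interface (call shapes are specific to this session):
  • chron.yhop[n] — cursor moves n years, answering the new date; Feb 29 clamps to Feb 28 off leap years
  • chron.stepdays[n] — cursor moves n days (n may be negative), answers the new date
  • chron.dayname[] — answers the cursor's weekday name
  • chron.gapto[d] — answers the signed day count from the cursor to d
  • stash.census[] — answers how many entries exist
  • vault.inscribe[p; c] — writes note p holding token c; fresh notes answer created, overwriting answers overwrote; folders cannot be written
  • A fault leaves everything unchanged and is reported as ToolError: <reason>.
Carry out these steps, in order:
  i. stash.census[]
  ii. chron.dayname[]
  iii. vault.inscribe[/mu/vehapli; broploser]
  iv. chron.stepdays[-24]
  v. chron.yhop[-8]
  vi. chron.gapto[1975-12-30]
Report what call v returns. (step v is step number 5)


// 1. stash.census() == 2
// 2. chron.dayname() == Sunday
// 3. vault.inscribe(p: /mu/vehapli, c: broploser) == created
// 4. chron.stepdays(n: -24) == 1984-06-14
// 5. chron.yhop(n: -8) == 1976-06-14
// 6. chron.gapto(d: 1975-12-30) == -167

Answer: 1976-06-14


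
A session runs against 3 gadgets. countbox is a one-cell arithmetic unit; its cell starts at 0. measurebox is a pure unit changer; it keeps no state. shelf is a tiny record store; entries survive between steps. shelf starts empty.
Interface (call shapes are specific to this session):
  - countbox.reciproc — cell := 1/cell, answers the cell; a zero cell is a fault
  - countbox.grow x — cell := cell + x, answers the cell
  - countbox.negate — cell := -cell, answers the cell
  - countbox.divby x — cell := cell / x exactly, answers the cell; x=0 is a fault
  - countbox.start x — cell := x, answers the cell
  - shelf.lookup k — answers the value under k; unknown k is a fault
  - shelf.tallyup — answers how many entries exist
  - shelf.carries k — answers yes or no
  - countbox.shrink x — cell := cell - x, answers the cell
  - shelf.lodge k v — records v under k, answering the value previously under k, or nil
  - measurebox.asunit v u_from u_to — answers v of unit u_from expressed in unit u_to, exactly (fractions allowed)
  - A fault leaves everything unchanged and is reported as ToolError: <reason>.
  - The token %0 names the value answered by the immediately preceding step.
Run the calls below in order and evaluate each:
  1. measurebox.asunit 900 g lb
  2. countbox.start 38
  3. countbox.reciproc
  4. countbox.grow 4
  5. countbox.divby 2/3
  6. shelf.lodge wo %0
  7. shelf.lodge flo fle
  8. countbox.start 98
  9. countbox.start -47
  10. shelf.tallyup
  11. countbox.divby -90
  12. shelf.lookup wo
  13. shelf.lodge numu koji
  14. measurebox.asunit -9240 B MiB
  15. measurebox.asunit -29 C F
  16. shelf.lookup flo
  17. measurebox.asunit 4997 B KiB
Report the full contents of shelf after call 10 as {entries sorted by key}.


==> measurebox.asunit(v='900', u_from='g', u_to='lb')
<== 90000000/45359237
==> countbox.start(x='38')
<== 38
==> countbox.reciproc()
<== 1/38
==> countbox.grow(x='4')
<== 153/38
==> countbox.divby(x='2/3')
<== 459/76
==> shelf.lodge(k='wo', v='%0')
<== nil
==> shelf.lodge(k='flo', v='fle')
<== nil
==> countbox.start(x='98')
<== 98
==> countbox.start(x='-47')
<== -47
==> shelf.tallyup()
<== 2
==> countbox.divby(x='-90')
<== 47/90
==> shelf.lookup(k='wo')
<== 459/76
==> shelf.lodge(k='numu', v='koji')
<== nil
==> measurebox.asunit(v='-9240', u_from='B', u_to='MiB')
<== -1155/131072
==> measurebox.asunit(v='-29', u_from='C', u_to='F')
<== -101/5
==> shelf.lookup(k='flo')
<== fle
==> measurebox.asunit(v='4997', u_from='B', u_to='KiB')
<== 4997/1024

Answer: {flo=fle, wo=459/76}


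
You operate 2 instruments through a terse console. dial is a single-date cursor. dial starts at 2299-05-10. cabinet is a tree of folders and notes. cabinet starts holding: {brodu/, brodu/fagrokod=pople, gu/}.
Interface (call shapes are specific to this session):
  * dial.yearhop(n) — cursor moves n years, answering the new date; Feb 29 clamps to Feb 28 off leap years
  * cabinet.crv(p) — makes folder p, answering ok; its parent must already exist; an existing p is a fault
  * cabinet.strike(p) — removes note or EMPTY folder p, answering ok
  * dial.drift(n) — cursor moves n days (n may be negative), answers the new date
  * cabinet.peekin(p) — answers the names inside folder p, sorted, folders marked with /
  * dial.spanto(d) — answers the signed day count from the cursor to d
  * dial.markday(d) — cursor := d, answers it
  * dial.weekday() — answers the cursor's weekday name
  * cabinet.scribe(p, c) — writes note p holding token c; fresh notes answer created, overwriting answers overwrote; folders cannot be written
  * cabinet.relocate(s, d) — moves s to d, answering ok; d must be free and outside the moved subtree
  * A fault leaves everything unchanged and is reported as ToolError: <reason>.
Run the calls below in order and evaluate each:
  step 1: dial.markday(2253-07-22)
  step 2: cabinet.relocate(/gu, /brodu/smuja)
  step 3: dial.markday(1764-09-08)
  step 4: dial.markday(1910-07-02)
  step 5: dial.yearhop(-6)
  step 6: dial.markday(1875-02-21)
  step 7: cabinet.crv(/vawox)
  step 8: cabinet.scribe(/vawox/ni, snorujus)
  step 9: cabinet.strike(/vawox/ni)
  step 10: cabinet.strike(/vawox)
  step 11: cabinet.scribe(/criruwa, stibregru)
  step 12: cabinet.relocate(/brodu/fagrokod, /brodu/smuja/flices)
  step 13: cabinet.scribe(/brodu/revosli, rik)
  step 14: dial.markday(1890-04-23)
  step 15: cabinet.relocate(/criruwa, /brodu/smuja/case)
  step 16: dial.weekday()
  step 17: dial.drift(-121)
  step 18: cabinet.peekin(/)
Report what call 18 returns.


·→ dial.markday(d→2253-07-22)
·← 2253-07-22
·→ cabinet.relocate(s→/gu, d→/brodu/smuja)
·← ok
·→ dial.markday(d→1764-09-08)
·← 1764-09-08
·→ dial.markday(d→1910-07-02)
·← 1910-07-02
·→ dial.yearhop(n→-6)
·← 1904-07-02
·→ dial.markday(d→1875-02-21)
·← 1875-02-21
·→ cabinet.crv(p→/vawox)
·← ok
·→ cabinet.scribe(p→/vawox/ni, c→snorujus)
·← created
·→ cabinet.strike(p→/vawox/ni)
·← ok
·→ cabinet.strike(p→/vawox)
·← ok
·→ cabinet.scribe(p→/criruwa, c→stibregru)
·← created
·→ cabinet.relocate(s→/brodu/fagrokod, d→/brodu/smuja/flices)
·← ok
·→ cabinet.scribe(p→/brodu/revosli, c→rik)
·← created
·→ dial.markday(d→1890-04-23)
·← 1890-04-23
·→ cabinet.relocate(s→/criruwa, d→/brodu/smuja/case)
·← ok
·→ dial.weekday()
·← Wednesday
·→ dial.drift(n→-121)
·← 1889-12-23
·→ cabinet.peekin(p→/)
·← [brodu/]

Answer: [brodu/]


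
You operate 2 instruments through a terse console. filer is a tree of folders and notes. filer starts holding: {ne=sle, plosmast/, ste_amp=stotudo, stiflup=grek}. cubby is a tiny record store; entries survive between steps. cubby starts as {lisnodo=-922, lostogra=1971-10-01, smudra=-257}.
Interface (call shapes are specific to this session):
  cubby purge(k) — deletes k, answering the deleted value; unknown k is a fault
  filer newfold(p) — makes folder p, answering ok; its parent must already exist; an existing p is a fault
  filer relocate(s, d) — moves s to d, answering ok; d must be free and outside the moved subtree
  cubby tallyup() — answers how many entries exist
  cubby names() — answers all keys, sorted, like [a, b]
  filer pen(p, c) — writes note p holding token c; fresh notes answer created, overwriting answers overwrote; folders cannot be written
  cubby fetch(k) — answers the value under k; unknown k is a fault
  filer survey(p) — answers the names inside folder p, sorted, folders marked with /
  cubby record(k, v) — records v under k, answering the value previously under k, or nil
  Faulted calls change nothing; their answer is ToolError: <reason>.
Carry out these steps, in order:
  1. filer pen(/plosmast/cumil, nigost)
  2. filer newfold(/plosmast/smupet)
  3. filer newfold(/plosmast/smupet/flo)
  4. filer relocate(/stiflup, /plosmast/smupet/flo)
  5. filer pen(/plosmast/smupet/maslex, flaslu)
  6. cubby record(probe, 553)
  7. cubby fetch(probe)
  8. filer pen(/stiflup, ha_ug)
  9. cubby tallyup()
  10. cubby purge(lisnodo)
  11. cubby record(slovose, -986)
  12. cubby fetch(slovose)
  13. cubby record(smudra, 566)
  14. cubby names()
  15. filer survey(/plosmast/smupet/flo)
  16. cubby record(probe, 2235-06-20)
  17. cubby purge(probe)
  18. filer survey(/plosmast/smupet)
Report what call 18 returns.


Answer: [flo/, maslex]

Derivation:
I use filer pen passing p='/plosmast/cumil', c='nigost', which returns created.
I invoke filer newfold passing p='/plosmast/smupet', which returns ok.
Then filer newfold passing p='/plosmast/smupet/flo', and see ok.
I call filer relocate passing s='/stiflup', d='/plosmast/smupet/flo', and see ToolError: exists.
Now I run filer pen passing p='/plosmast/smupet/maslex', c='flaslu': created.
I run cubby record passing k='probe', v='553', yielding nil.
I use cubby fetch passing k='probe', yielding 553.
Then filer pen passing p='/stiflup', c='ha_ug', yielding overwrote.
Now I run cubby tallyup, and observe 4.
I try cubby purge passing k='lisnodo', and observe -922.
I call cubby record passing k='slovose', v='-986', giving nil.
Now I run cubby fetch passing k='slovose', which returns -986.
I invoke cubby record passing k='smudra', v='566', — result: -257.
I try cubby names, giving [lostogra, probe, slovose, smudra].
Now I run filer survey passing p='/plosmast/smupet/flo', and observe [].
Using cubby record passing k='probe', v='2235-06-20', → 553.
Invoking cubby purge passing k='probe', → 2235-06-20.
Calling filer survey passing p='/plosmast/smupet', and observe [flo/, maslex].


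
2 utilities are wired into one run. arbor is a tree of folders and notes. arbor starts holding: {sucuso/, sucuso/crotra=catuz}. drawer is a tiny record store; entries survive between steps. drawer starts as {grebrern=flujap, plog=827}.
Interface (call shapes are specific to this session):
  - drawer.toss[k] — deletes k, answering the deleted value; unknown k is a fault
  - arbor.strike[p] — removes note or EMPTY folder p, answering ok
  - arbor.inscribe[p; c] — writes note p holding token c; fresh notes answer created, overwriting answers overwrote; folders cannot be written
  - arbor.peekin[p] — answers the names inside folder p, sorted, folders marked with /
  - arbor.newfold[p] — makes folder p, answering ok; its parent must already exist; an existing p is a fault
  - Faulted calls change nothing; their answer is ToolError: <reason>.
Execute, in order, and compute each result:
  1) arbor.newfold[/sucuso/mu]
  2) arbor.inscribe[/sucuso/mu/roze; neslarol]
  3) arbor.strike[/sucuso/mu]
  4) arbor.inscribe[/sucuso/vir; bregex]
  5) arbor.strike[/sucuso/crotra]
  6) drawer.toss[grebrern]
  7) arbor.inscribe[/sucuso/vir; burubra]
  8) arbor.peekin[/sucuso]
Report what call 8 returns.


Answer: [mu/, vir]

Derivation:
;; 1. arbor.newfold(p='/sucuso/mu') -> ok
;; 2. arbor.inscribe(p='/sucuso/mu/roze', c='neslarol') -> created
;; 3. arbor.strike(p='/sucuso/mu') -> ToolError: not empty
;; 4. arbor.inscribe(p='/sucuso/vir', c='bregex') -> created
;; 5. arbor.strike(p='/sucuso/crotra') -> ok
;; 6. drawer.toss(k='grebrern') -> flujap
;; 7. arbor.inscribe(p='/sucuso/vir', c='burubra') -> overwrote
;; 8. arbor.peekin(p='/sucuso') -> [mu/, vir]


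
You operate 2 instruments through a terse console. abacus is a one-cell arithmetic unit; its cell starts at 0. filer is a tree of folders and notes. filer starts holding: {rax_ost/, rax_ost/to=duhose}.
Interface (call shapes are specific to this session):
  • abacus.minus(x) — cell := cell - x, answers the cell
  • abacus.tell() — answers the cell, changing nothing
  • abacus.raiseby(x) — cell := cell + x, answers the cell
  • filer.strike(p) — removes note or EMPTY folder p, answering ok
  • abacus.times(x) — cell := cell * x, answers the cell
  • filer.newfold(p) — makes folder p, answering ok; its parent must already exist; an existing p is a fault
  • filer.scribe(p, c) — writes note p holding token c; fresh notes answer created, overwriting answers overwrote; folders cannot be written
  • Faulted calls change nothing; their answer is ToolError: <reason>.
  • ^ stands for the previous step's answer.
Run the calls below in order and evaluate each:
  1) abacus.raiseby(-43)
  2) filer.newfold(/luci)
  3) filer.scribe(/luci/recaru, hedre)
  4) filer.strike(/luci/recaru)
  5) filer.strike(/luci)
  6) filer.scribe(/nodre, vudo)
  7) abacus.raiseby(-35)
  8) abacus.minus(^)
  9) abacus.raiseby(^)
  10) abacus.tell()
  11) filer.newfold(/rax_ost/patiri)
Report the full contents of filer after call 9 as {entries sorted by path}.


CALL abacus.raiseby[x→-43]
RET  -43
CALL filer.newfold[p→/luci]
RET  ok
CALL filer.scribe[p→/luci/recaru; c→hedre]
RET  created
CALL filer.strike[p→/luci/recaru]
RET  ok
CALL filer.strike[p→/luci]
RET  ok
CALL filer.scribe[p→/nodre; c→vudo]
RET  created
CALL abacus.raiseby[x→-35]
RET  -78
CALL abacus.minus[x→^]
RET  0
CALL abacus.raiseby[x→^]
RET  0
CALL abacus.tell[]
RET  0
CALL filer.newfold[p→/rax_ost/patiri]
RET  ok

Answer: {nodre=vudo, rax_ost/, rax_ost/to=duhose}


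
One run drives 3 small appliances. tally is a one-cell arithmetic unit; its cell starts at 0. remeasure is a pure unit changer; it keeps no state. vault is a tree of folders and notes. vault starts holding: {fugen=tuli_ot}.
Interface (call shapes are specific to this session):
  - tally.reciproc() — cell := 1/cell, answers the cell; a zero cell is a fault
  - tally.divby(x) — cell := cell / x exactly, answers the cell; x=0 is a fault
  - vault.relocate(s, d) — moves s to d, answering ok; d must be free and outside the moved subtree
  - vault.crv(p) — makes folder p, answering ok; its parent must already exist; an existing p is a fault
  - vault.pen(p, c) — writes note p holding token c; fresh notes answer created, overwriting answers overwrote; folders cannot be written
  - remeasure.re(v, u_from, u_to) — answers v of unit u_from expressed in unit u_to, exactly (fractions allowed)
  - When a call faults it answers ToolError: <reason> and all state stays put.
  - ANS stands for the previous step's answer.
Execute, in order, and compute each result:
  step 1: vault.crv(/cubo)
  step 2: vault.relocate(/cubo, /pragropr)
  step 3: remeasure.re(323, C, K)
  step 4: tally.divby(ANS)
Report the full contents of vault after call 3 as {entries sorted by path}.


→ crv(p→/cubo)
← ok
→ relocate(s→/cubo, d→/pragropr)
← ok
→ re(v→323, u_from→C, u_to→K)
← 11923/20
→ divby(x→ANS)
← 0

Answer: {fugen=tuli_ot, pragropr/}


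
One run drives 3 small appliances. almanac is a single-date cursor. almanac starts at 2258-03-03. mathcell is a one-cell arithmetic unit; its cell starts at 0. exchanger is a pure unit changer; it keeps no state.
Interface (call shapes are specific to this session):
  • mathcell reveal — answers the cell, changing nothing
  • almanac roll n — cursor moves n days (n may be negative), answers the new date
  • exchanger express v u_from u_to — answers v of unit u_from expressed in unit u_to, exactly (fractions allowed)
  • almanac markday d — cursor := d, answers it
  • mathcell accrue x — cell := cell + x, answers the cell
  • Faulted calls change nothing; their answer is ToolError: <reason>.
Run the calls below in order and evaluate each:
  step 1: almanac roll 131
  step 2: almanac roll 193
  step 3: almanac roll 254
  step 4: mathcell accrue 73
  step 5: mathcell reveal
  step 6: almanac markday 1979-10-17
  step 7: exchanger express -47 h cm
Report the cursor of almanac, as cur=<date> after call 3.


Answer: cur=2259-10-02

Derivation:
% 1. almanac roll(n→131) -> 2258-07-12
% 2. almanac roll(n→193) -> 2259-01-21
% 3. almanac roll(n→254) -> 2259-10-02
% 4. mathcell accrue(x→73) -> 73
% 5. mathcell reveal() -> 73
% 6. almanac markday(d→1979-10-17) -> 1979-10-17
% 7. exchanger express(v→-47, u_from→h, u_to→cm) -> ToolError: incompatible units


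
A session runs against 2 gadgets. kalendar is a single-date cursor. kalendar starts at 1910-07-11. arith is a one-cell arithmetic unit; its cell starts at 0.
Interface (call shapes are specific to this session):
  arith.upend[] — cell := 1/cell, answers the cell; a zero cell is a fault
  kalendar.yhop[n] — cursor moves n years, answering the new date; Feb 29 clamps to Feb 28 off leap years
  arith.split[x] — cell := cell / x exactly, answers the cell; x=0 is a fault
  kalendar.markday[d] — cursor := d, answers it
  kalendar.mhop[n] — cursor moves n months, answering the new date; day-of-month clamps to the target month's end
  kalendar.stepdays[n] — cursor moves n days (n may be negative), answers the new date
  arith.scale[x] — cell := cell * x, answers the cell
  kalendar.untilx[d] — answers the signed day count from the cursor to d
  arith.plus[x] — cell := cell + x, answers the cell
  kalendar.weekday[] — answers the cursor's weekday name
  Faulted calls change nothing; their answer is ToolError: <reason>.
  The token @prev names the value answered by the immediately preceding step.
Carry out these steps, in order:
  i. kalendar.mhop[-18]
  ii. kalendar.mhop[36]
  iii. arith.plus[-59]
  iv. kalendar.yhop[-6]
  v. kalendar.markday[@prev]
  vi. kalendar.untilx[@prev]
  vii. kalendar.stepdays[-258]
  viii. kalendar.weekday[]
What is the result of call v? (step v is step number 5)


Answer: 1906-01-11

Derivation:
I invoke kalendar.mhop passing n=-18, → 1909-01-11.
Now I run kalendar.mhop passing n=36, which returns 1912-01-11.
I invoke arith.plus passing x=-59, and get -59.
I try kalendar.yhop passing n=-6, which returns 1906-01-11.
Now I run kalendar.markday passing d=@prev, giving 1906-01-11.
I invoke kalendar.untilx passing d=@prev, giving 0.
Next I call kalendar.stepdays passing n=-258, — result: 1905-04-28.
Then kalendar.weekday, yielding Friday.


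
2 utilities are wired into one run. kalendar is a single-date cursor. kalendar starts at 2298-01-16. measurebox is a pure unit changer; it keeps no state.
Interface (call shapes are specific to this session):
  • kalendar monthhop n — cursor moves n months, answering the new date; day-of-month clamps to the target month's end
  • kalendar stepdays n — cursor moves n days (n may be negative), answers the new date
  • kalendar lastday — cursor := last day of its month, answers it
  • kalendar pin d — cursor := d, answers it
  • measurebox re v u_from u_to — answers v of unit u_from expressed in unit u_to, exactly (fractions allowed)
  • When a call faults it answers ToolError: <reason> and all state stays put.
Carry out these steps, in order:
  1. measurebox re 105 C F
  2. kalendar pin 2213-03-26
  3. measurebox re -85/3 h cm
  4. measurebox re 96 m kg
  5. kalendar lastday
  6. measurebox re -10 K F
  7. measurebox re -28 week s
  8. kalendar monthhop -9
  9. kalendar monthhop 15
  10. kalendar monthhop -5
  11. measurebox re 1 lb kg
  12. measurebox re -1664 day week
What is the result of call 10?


;; measurebox re(v='105', u_from='C', u_to='F') => 221
;; kalendar pin(d='2213-03-26') => 2213-03-26
;; measurebox re(v='-85/3', u_from='h', u_to='cm') => ToolError: incompatible units
;; measurebox re(v='96', u_from='m', u_to='kg') => ToolError: incompatible units
;; kalendar lastday() => 2213-03-31
;; measurebox re(v='-10', u_from='K', u_to='F') => -47767/100
;; measurebox re(v='-28', u_from='week', u_to='s') => -16934400
;; kalendar monthhop(n='-9') => 2212-06-30
;; kalendar monthhop(n='15') => 2213-09-30
;; kalendar monthhop(n='-5') => 2213-04-30
;; measurebox re(v='1', u_from='lb', u_to='kg') => 45359237/100000000
;; measurebox re(v='-1664', u_from='day', u_to='week') => -1664/7

Answer: 2213-04-30


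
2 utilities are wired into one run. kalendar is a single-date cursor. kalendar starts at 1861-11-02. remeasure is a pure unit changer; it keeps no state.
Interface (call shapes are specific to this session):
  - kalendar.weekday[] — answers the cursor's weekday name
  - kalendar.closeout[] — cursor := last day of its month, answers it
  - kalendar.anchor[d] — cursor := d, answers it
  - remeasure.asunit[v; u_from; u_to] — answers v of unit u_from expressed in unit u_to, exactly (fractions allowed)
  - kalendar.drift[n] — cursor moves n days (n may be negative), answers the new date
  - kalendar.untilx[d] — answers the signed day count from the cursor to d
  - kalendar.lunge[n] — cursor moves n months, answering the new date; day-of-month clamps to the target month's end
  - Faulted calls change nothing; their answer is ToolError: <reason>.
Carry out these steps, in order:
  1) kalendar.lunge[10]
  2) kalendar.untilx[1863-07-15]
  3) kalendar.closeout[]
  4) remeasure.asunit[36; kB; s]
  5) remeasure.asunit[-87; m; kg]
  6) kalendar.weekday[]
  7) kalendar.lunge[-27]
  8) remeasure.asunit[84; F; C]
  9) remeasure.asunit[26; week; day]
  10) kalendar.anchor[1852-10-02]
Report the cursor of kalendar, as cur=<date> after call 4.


Answer: cur=1862-09-30

Derivation:
$ lunge n=10
  1862-09-02
$ untilx d=1863-07-15
  316
$ closeout
  1862-09-30
$ asunit v=36 u_from=kB u_to=s
  ToolError: incompatible units
$ asunit v=-87 u_from=m u_to=kg
  ToolError: incompatible units
$ weekday
  Tuesday
$ lunge n=-27
  1860-06-30
$ asunit v=84 u_from=F u_to=C
  260/9
$ asunit v=26 u_from=week u_to=day
  182
$ anchor d=1852-10-02
  1852-10-02


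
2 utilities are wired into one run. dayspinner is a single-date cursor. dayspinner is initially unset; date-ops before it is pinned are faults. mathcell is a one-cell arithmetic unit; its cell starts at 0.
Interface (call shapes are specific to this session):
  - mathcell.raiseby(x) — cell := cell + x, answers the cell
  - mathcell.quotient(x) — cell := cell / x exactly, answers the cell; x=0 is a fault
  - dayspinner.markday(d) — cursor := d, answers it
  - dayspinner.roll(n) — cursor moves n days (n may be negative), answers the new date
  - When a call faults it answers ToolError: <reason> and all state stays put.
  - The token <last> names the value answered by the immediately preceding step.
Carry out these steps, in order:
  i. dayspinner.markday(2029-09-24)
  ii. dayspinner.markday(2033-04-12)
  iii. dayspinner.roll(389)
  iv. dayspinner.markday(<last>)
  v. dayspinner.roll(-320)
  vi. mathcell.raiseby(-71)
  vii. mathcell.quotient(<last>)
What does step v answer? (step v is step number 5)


Answer: 2033-06-20

Derivation:
Do: dayspinner.markday[d='2029-09-24']
See: 2029-09-24
Do: dayspinner.markday[d='2033-04-12']
See: 2033-04-12
Do: dayspinner.roll[n='389']
See: 2034-05-06
Do: dayspinner.markday[d='<last>']
See: 2034-05-06
Do: dayspinner.roll[n='-320']
See: 2033-06-20
Do: mathcell.raiseby[x='-71']
See: -71
Do: mathcell.quotient[x='<last>']
See: 1


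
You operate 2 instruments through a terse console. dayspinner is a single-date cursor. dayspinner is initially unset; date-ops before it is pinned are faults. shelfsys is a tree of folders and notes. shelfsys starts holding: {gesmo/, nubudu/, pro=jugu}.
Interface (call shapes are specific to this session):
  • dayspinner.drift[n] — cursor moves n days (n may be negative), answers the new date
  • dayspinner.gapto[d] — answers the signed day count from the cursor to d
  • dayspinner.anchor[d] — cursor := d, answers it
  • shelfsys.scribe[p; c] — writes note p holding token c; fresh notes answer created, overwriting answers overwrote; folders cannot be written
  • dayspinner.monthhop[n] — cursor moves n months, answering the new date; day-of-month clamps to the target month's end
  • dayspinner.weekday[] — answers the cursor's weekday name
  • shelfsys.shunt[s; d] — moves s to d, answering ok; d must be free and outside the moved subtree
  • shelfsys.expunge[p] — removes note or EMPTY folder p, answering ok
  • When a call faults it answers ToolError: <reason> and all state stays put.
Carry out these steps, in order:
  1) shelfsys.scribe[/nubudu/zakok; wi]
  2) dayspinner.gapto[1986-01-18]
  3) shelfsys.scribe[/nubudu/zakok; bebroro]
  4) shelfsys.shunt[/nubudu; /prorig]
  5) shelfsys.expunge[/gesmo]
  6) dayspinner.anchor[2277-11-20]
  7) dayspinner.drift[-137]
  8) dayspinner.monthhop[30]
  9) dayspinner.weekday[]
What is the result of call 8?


CALL shelfsys.scribe[p: /nubudu/zakok; c: wi]
RET  created
CALL dayspinner.gapto[d: 1986-01-18]
RET  ToolError: no date set
CALL shelfsys.scribe[p: /nubudu/zakok; c: bebroro]
RET  overwrote
CALL shelfsys.shunt[s: /nubudu; d: /prorig]
RET  ok
CALL shelfsys.expunge[p: /gesmo]
RET  ok
CALL dayspinner.anchor[d: 2277-11-20]
RET  2277-11-20
CALL dayspinner.drift[n: -137]
RET  2277-07-06
CALL dayspinner.monthhop[n: 30]
RET  2280-01-06
CALL dayspinner.weekday[]
RET  Tuesday

Answer: 2280-01-06


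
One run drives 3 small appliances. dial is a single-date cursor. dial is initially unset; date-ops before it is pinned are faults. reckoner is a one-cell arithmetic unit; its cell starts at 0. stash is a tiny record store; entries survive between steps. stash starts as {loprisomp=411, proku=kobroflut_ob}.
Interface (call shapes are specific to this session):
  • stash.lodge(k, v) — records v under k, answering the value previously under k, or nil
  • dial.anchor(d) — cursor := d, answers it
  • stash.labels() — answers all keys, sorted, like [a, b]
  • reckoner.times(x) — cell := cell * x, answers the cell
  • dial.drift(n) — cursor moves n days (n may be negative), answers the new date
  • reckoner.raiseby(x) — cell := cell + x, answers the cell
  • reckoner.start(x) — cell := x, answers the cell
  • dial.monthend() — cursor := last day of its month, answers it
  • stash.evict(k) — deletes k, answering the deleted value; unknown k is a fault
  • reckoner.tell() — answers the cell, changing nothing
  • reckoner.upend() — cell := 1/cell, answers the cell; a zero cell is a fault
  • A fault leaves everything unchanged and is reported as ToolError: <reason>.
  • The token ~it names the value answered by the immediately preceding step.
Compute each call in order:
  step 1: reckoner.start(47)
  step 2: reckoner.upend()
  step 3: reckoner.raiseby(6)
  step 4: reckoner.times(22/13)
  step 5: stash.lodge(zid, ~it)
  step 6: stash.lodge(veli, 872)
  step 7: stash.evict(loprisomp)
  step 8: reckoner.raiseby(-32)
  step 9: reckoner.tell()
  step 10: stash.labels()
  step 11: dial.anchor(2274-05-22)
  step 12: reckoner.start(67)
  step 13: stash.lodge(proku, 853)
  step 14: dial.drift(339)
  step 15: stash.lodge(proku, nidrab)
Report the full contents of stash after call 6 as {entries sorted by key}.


Answer: {loprisomp=411, proku=kobroflut_ob, veli=872, zid=6226/611}

Derivation:
! start(x=47) -> 47
! upend() -> 1/47
! raiseby(x=6) -> 283/47
! times(x=22/13) -> 6226/611
! lodge(k=zid, v=~it) -> nil
! lodge(k=veli, v=872) -> nil
! evict(k=loprisomp) -> 411
! raiseby(x=-32) -> -13326/611
! tell() -> -13326/611
! labels() -> [proku, veli, zid]
! anchor(d=2274-05-22) -> 2274-05-22
! start(x=67) -> 67
! lodge(k=proku, v=853) -> kobroflut_ob
! drift(n=339) -> 2275-04-26
! lodge(k=proku, v=nidrab) -> 853


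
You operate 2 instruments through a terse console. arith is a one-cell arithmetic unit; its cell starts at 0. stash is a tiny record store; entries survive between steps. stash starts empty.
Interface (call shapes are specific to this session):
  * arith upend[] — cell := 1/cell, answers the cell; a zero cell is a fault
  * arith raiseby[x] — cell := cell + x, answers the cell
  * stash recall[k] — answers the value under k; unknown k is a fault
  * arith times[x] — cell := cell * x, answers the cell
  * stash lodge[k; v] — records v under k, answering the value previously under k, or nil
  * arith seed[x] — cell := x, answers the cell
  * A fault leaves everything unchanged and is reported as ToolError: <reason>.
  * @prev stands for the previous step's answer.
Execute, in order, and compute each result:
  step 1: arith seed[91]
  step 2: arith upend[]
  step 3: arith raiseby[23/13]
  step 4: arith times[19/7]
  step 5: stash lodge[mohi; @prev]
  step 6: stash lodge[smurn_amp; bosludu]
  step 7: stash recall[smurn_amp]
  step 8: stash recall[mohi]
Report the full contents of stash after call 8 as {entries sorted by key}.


Answer: {mohi=3078/637, smurn_amp=bosludu}

Derivation:
I use arith seed on x='91', and observe 91.
I use arith upend, yielding 1/91.
I call arith raiseby on x='23/13', — result: 162/91.
Invoking arith times on x='19/7', and observe 3078/637.
Using stash lodge on k='mohi', v='@prev', and get nil.
I call stash lodge on k='smurn_amp', v='bosludu', which returns nil.
Now I run stash recall on k='smurn_amp', and get bosludu.
Calling stash recall on k='mohi', — result: 3078/637.


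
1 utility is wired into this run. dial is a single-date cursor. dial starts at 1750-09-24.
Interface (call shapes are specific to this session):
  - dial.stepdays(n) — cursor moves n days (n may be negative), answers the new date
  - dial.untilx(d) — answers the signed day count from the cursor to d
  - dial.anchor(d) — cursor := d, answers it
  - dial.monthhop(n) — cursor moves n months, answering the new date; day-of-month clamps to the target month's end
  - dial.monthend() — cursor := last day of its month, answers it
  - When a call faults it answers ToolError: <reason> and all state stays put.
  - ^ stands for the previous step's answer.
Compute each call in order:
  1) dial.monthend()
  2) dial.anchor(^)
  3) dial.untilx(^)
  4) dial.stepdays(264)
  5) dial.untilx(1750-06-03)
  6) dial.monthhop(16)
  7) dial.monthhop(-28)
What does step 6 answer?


Answer: 1752-10-21

Derivation:
~$ dial.monthend
:: 1750-09-30
~$ dial.anchor ^
:: 1750-09-30
~$ dial.untilx ^
:: 0
~$ dial.stepdays 264
:: 1751-06-21
~$ dial.untilx 1750-06-03
:: -383
~$ dial.monthhop 16
:: 1752-10-21
~$ dial.monthhop -28
:: 1750-06-21


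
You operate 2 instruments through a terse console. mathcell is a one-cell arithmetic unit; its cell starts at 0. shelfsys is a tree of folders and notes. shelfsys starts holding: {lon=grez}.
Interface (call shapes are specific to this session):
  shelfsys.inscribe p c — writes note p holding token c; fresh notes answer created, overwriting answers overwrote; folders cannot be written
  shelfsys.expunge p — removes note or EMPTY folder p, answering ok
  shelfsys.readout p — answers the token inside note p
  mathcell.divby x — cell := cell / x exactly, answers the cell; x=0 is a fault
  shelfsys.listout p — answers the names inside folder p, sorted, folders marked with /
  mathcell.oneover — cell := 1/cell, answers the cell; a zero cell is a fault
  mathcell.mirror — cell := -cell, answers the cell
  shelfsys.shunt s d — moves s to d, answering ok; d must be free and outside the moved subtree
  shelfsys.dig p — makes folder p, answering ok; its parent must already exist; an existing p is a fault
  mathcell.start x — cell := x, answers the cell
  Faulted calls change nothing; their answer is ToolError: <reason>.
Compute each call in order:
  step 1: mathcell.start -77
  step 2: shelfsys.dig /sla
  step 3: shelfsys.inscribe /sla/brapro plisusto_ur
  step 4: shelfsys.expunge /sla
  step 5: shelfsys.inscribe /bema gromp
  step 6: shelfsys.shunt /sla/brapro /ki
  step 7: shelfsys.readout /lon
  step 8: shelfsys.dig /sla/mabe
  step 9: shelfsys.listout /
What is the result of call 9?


Answer: [bema, ki, lon, sla/]

Derivation:
! mathcell.start(x: -77) ~> -77
! shelfsys.dig(p: /sla) ~> ok
! shelfsys.inscribe(p: /sla/brapro, c: plisusto_ur) ~> created
! shelfsys.expunge(p: /sla) ~> ToolError: not empty
! shelfsys.inscribe(p: /bema, c: gromp) ~> created
! shelfsys.shunt(s: /sla/brapro, d: /ki) ~> ok
! shelfsys.readout(p: /lon) ~> grez
! shelfsys.dig(p: /sla/mabe) ~> ok
! shelfsys.listout(p: /) ~> [bema, ki, lon, sla/]


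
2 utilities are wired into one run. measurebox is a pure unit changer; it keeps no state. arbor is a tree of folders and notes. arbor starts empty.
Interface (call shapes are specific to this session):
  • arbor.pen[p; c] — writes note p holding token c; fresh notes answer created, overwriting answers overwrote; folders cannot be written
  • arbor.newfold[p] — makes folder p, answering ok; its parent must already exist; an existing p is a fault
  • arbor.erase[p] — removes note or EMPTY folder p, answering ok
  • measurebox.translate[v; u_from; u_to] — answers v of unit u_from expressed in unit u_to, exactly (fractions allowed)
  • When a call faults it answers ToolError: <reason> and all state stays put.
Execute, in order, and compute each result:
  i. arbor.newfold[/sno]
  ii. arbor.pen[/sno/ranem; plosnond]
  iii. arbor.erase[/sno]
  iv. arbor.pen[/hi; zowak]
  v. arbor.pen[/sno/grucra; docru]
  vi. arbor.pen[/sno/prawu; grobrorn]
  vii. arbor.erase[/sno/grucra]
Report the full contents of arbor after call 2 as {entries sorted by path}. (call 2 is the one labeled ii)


Answer: {sno/, sno/ranem=plosnond}

Derivation:
// 1. arbor.newfold(p→/sno) ~> ok
// 2. arbor.pen(p→/sno/ranem, c→plosnond) ~> created
// 3. arbor.erase(p→/sno) ~> ToolError: not empty
// 4. arbor.pen(p→/hi, c→zowak) ~> created
// 5. arbor.pen(p→/sno/grucra, c→docru) ~> created
// 6. arbor.pen(p→/sno/prawu, c→grobrorn) ~> created
// 7. arbor.erase(p→/sno/grucra) ~> ok


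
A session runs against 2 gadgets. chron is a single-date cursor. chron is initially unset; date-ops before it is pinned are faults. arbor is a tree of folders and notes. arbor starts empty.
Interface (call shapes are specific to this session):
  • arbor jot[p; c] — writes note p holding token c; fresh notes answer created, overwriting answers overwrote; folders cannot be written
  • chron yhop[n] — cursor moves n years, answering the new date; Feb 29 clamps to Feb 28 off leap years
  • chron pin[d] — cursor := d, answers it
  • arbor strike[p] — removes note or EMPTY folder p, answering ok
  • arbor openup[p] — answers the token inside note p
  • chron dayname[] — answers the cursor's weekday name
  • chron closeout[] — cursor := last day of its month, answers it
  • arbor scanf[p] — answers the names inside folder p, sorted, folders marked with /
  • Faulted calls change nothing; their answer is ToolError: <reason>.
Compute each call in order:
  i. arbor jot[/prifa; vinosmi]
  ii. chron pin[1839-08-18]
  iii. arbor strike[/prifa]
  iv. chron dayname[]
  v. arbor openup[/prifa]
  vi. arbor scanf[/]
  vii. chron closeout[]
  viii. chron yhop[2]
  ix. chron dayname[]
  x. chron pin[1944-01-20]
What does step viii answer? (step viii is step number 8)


Answer: 1841-08-31

Derivation:
>>> arbor jot p: /prifa c: vinosmi
  created
>>> chron pin d: 1839-08-18
  1839-08-18
>>> arbor strike p: /prifa
  ok
>>> chron dayname
  Sunday
>>> arbor openup p: /prifa
  ToolError: not found
>>> arbor scanf p: /
  []
>>> chron closeout
  1839-08-31
>>> chron yhop n: 2
  1841-08-31
>>> chron dayname
  Tuesday
>>> chron pin d: 1944-01-20
  1944-01-20
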